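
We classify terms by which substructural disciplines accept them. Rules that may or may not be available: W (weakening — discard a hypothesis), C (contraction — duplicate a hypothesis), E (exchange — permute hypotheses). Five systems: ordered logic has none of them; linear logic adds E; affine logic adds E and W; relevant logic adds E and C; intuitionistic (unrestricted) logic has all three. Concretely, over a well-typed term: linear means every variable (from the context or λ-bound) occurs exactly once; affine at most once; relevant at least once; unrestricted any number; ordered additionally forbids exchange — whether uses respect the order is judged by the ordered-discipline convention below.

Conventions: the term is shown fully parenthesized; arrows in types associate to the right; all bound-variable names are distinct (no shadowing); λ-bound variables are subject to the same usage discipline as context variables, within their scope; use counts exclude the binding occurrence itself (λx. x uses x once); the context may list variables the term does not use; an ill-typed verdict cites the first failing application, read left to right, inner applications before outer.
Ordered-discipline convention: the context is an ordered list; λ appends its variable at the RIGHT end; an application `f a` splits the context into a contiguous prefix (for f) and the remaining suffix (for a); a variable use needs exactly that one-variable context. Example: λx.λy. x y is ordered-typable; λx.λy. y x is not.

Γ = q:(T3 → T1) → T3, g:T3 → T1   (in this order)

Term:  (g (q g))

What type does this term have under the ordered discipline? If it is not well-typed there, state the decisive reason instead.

not well-typed under ordered — needs contraction — g ×2
counts: q: 1×, g: 2×
uses in reading order: g, q, g
typing: ✓ — T1
across the five disciplines: ordered ✗ | linear ✗ | affine ✗ | relevant ✓ | unrestricted ✓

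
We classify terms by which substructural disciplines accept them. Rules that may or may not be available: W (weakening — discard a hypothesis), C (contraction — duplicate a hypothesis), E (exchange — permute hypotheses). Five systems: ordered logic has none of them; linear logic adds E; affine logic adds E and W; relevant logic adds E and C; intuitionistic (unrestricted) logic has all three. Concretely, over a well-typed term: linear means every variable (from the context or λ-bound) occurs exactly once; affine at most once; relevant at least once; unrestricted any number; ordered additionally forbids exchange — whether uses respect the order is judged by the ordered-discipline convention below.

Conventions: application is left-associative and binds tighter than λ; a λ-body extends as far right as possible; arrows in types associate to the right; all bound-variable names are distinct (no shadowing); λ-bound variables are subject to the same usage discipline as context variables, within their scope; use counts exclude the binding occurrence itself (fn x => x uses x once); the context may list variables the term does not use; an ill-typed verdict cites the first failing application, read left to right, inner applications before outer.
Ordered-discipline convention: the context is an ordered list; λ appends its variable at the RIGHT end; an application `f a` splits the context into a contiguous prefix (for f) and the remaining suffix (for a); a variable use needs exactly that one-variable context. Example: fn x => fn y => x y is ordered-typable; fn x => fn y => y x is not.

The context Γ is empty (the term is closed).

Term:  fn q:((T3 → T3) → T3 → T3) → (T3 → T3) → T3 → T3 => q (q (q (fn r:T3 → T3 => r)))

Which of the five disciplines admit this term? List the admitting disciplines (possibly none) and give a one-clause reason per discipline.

admitting disciplines: relevant, unrestricted
use counts: q (bound): 3×; r (bound): 1×
left-to-right use order: q, q, q, r
typing: the term checks, with type (((T3 → T3) → T3 → T3) → (T3 → T3) → T3 → T3) → (T3 → T3) → T3 → T3
ordered ✗ (uses contraction: q ×3)
linear ✗ (uses contraction: q ×3)
affine ✗ (uses contraction: q ×3)
relevant ✓ (q, r: all used, weakening unneeded)
unrestricted ✓ (type-checks ((((T3 → T3) → T3 → T3) → (T3 → T3) → T3 → T3) → (T3 → T3) → T3 → T3) and nothing is barred)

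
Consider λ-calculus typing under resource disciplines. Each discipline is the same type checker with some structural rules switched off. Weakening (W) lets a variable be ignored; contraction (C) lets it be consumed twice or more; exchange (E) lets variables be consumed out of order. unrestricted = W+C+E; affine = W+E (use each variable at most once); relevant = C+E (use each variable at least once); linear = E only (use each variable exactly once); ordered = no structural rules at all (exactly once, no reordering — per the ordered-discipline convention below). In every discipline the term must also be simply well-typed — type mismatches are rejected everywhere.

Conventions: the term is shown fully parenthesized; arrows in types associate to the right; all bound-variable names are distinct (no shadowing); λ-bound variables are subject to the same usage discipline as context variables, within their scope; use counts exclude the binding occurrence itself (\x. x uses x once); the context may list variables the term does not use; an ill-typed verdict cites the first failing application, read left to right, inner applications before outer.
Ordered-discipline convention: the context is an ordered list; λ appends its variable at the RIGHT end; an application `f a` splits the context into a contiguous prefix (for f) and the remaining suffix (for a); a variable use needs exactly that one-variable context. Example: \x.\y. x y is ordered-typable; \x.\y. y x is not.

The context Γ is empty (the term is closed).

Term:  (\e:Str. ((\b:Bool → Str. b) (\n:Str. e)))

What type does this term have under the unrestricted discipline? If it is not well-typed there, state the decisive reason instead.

not well-typed under unrestricted — a type mismatch blocks all five
usage: e [bound]: 1×, b [bound]: 1×, n [bound]: 0×
left-to-right use order: b, e
typing: ill-typed: an application expects Bool → Str but receives Str → Str
across the five disciplines: ordered ✗ | linear ✗ | affine ✗ | relevant ✗ | unrestricted ✗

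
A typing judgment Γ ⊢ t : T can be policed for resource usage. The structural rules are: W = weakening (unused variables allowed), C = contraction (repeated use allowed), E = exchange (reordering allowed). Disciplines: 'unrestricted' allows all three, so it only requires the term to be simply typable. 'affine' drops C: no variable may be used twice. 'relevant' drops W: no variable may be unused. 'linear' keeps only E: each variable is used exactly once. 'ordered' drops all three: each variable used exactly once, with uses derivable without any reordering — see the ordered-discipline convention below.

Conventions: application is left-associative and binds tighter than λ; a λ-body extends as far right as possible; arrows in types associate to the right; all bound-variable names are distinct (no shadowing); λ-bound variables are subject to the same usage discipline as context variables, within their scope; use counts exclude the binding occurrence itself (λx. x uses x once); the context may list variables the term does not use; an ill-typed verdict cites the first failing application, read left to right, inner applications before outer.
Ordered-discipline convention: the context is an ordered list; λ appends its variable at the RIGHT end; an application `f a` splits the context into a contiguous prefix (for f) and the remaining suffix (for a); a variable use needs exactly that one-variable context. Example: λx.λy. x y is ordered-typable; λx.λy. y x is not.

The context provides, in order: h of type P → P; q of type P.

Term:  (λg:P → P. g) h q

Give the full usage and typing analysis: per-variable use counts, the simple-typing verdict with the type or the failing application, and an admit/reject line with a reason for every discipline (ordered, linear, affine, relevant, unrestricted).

counts: h: 1, q: 1, g [bound]: 1
uses in reading order: g, h, q
typing: ✓ — P
ordered: ✓ — h, q, g once each; derivable with no W/C/E
linear: ✓ — h, q, g: one use apiece
affine: ✓ — none of h, q, g used more than once
relevant: ✓ — h, q, g: all used, weakening unneeded
unrestricted: ✓ — typability at P is all that's needed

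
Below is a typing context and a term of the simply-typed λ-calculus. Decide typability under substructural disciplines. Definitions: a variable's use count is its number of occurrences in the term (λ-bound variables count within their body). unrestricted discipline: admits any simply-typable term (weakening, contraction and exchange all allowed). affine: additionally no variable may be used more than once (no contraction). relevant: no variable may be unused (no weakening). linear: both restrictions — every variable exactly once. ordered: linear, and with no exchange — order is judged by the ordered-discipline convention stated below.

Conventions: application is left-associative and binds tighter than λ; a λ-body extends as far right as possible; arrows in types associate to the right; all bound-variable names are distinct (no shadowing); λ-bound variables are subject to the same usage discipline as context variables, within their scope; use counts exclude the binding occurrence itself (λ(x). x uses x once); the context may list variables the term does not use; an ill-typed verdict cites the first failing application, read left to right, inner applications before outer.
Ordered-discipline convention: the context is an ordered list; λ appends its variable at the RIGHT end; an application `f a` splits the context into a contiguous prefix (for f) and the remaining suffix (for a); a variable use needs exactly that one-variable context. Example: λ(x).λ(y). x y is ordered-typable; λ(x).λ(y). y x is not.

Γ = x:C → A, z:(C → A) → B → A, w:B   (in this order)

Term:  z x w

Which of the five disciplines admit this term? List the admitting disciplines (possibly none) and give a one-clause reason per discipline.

admitting disciplines: linear, affine, relevant, unrestricted
usage: x ×1, z ×1, w ×1
use order (left to right): z, x, w
typing: ✓ — A
ordered: ✗, use order z, x, w needs exchange
linear: ✓, single use per variable (x, z, w)
affine: ✓, no duplicate uses among x, z, w
relevant: ✓, at least one use each (x, z, w)
unrestricted: ✓, simply typable at A; W, C, E all held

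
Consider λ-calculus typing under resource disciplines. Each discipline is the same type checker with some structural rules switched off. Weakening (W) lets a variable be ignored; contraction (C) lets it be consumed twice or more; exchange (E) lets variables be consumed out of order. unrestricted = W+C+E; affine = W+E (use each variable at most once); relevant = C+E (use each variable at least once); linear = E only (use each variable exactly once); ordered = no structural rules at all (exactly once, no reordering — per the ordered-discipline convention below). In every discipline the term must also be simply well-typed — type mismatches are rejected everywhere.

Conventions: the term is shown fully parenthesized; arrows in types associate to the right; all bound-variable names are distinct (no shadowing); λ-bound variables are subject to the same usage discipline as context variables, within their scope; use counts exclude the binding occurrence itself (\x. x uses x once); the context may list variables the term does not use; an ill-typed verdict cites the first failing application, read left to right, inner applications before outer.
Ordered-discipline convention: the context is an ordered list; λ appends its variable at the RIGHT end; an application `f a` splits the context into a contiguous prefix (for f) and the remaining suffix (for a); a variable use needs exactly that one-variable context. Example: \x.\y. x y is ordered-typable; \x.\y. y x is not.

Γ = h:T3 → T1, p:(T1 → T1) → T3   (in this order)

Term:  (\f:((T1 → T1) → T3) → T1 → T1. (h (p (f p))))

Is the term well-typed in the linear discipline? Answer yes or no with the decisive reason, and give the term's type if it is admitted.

no — uses contraction: p ×2
variable uses: h: 1, p: 2, f [bound]: 1
left-to-right use order: h, p, f, p
typing: ✓ — (((T1 → T1) → T3) → T1 → T1) → T1
all disciplines: ordered ✗ · linear ✗ · affine ✗ · relevant ✓ · unrestricted ✓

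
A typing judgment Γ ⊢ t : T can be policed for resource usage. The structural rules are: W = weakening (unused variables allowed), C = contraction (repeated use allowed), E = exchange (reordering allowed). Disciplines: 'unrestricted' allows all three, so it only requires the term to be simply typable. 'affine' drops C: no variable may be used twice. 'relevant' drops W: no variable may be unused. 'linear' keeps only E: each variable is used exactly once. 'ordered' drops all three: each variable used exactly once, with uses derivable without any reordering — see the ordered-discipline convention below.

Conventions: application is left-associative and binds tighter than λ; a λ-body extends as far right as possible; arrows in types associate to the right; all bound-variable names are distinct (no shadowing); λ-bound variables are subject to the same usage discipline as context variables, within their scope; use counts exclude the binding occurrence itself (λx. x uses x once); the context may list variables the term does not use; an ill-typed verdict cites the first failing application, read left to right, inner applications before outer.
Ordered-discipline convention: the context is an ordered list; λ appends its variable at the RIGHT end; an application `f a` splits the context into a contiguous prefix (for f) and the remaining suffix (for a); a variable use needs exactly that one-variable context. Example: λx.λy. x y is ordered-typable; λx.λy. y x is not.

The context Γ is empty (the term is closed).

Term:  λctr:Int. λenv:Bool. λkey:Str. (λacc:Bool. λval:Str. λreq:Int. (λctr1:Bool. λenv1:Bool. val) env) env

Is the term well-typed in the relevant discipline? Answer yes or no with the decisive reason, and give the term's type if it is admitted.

no — unused: ctr, key, acc, req, ctr1, env1 — weakening required
usage: ctr [bound]=0; env [bound]=2; key [bound]=0; acc [bound]=0; val [bound]=1; req [bound]=0; ctr1 [bound]=0; env1 [bound]=0
use order (left to right): val, env, env
typing: the term checks, with type Int -> Bool -> Str -> Str -> Int -> Bool -> Str
summary: ordered ✗; linear ✗; affine ✗; relevant ✗; unrestricted ✓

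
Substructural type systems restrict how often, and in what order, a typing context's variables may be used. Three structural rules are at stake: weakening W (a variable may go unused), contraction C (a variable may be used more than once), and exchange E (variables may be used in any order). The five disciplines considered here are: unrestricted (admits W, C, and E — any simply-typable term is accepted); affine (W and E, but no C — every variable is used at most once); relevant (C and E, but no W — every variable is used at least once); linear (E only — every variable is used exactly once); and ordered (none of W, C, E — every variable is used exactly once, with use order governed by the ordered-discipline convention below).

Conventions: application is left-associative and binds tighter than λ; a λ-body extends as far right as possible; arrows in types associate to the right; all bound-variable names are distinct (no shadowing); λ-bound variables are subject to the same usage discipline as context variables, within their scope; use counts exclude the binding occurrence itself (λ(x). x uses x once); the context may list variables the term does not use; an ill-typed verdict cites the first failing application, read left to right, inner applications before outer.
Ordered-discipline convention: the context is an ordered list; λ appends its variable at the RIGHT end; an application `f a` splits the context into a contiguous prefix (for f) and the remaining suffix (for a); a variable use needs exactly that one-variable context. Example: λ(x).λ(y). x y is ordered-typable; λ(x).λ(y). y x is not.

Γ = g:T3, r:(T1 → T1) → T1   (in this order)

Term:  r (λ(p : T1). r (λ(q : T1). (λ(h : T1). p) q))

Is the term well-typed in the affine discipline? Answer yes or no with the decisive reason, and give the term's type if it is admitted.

no — r ×2 used more than once (contraction)
variable uses: g: 0, r: 2, p (bound): 1, q (bound): 1, h (bound): 0
uses in reading order: r, r, p, q
typing: ✓ — T1
across the five disciplines: ordered ✗ | linear ✗ | affine ✗ | relevant ✗ | unrestricted ✓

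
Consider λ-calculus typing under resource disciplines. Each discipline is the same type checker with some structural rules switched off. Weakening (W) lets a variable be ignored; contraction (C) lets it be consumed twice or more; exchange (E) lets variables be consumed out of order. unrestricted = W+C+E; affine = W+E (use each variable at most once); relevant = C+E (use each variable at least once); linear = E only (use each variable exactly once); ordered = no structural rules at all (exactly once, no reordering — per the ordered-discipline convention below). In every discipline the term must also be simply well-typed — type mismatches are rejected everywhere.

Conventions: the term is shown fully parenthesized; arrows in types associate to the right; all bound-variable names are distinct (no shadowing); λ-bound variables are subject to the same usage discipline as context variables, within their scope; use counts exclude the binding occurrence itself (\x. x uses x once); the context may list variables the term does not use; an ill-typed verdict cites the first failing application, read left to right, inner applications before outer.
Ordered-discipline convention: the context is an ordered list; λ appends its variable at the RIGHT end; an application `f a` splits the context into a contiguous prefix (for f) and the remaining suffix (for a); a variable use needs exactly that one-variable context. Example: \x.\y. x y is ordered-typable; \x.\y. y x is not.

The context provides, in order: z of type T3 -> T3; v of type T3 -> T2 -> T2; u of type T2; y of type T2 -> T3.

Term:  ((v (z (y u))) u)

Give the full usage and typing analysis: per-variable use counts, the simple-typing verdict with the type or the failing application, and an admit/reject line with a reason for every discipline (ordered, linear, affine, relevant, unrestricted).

use counts: z: 1; v: 1; u: 2; y: 1
uses in reading order: v, z, y, u, u
typing: well-typed — term : T2
ordered: ✗, repeated use of u ×2
linear: ✗, repeated use of u ×2
affine: ✗, repeated use of u ×2
relevant: ✓, z, v, u, y: all used, weakening unneeded
unrestricted: ✓, typability at T2 is all that's needed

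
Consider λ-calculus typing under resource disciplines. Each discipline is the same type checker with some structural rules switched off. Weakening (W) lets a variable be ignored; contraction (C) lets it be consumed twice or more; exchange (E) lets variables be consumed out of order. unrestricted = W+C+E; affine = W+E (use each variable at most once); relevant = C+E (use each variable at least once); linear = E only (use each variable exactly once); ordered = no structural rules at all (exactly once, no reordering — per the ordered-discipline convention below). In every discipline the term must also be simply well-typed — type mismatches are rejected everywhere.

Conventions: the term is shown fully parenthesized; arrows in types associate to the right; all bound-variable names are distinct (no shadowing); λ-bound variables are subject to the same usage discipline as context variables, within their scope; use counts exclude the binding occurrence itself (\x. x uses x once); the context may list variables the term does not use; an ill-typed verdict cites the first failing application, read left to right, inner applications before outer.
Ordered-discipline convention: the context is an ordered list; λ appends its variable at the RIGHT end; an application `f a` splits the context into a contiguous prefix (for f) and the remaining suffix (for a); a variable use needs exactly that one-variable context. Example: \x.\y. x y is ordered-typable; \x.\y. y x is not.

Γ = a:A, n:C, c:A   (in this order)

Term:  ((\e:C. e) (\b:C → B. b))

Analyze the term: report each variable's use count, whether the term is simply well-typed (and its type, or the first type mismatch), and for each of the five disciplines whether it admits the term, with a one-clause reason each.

variable uses: a ×0, n ×0, c ×0, e (bound) ×1, b (bound) ×1
order of uses: e, b
typing: ill-typed: argument of type (C → B) → C → B where C is required
ordered: ✗ — a type mismatch blocks all five
linear: ✗ — the type mismatch rejects it
affine: ✗ — not simply typable
relevant: ✗ — fails simple typing
unrestricted: ✗ — a type mismatch blocks all five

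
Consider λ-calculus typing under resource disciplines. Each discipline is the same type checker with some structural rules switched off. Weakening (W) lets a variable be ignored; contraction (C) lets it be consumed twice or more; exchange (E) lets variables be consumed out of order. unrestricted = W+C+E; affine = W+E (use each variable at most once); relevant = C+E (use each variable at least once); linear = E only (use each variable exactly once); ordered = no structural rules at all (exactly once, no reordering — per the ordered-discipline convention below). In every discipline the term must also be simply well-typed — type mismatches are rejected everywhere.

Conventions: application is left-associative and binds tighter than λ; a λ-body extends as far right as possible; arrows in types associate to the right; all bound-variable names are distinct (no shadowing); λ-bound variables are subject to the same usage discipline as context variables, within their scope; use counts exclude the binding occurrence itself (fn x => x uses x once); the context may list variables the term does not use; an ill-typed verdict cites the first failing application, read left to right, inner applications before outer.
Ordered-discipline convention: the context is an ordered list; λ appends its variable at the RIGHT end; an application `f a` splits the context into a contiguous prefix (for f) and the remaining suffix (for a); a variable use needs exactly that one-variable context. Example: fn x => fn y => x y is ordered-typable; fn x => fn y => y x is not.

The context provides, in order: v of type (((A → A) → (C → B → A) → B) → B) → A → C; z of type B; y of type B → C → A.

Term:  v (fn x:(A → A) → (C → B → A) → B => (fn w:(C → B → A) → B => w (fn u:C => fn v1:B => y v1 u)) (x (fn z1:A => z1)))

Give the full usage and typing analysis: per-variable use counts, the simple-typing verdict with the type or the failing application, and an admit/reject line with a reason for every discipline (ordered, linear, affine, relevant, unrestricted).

usage: v=1, z=0, y=1, x (bound)=1, w (bound)=1, u (bound)=1, v1 (bound)=1, z1 (bound)=1
order of uses: v, w, y, v1, u, x, z1
typing: well-typed — term : A → C
ordered: ✗, z left unused
linear: ✗, z left unused
affine: ✓, v, z, y, x, w, u, v1, z1: no repeats, contraction unneeded
relevant: ✗, z left unused
unrestricted: ✓, well-typed at A → C; no restrictions here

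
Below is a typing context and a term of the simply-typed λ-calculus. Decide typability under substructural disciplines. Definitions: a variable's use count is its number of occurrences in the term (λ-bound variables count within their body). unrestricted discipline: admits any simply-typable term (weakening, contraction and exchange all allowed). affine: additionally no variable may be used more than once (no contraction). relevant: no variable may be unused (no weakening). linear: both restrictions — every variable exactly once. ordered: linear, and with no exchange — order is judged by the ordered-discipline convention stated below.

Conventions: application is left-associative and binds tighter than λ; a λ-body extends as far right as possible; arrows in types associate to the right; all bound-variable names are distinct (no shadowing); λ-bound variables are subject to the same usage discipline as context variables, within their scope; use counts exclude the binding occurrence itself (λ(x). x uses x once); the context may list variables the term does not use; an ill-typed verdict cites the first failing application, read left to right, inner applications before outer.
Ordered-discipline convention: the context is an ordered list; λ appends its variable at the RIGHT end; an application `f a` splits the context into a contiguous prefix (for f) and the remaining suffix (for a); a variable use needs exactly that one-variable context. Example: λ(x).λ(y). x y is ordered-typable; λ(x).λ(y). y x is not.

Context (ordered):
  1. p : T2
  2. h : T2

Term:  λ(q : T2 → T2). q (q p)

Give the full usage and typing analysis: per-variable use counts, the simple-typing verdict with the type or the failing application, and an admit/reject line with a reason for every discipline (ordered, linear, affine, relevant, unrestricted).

counts: p ×1; h ×0; q (bound) ×2
use order (left to right): q, q, p
typing: ✓ — (T2 → T2) → T2
ordered: ✗, needs contraction — q ×2; needs weakening: h unused
linear: ✗, needs contraction — q ×2; needs weakening: h unused
affine: ✗, needs contraction — q ×2
relevant: ✗, needs weakening: h unused
unrestricted: ✓, simply typable at (T2 → T2) → T2; W, C, E all held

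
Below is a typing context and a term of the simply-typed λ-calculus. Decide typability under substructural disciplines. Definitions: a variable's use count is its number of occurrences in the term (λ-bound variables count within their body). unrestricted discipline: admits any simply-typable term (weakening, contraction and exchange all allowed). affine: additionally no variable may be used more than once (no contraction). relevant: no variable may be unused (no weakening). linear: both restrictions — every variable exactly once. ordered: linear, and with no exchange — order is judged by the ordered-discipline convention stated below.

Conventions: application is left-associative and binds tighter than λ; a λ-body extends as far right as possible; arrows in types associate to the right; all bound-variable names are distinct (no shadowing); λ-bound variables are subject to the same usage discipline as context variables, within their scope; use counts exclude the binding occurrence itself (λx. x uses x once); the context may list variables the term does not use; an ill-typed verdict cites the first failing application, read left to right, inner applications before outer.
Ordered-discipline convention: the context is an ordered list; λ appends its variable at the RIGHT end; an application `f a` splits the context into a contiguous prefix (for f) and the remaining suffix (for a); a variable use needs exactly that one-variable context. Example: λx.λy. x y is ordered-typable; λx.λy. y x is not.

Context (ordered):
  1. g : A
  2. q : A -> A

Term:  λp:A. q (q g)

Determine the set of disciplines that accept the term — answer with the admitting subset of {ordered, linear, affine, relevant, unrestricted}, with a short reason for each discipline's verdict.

admitted by: unrestricted
counts: g: 1, q: 2, p [bound]: 0
left-to-right use order: q, q, g
typing: ✓ — A -> A
ordered: ✗, needs contraction — q ×2; p left unused
linear: ✗, needs contraction — q ×2; p left unused
affine: ✗, needs contraction — q ×2
relevant: ✗, p left unused
unrestricted: ✓, well-typed at A -> A; no restrictions here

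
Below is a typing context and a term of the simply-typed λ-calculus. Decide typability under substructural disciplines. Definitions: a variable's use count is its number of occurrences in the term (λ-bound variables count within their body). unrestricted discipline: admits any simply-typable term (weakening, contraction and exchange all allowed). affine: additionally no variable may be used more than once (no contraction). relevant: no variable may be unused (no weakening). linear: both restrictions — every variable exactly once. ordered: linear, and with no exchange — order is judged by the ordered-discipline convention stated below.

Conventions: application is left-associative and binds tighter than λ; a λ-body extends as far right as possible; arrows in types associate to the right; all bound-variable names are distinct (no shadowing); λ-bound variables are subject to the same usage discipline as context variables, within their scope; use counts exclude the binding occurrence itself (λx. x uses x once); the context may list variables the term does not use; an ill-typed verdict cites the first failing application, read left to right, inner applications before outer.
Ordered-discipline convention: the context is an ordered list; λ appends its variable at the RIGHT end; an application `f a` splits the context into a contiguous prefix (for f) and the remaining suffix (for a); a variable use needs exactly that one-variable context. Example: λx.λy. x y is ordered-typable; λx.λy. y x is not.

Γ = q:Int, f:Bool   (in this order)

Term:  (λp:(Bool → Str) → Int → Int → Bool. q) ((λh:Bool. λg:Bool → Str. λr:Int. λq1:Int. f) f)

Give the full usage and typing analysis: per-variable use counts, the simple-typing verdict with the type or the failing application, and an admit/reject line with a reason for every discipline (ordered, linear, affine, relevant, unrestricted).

counts: q: 1; f: 2; p [bound]: 0; h [bound]: 0; g [bound]: 0; r [bound]: 0; q1 [bound]: 0
use order (left to right): q, f, f
typing: ✓ — Int
ordered ✗ (repeated use of f ×2; unused: p, h, g, r, q1 — weakening required)
linear ✗ (repeated use of f ×2; unused: p, h, g, r, q1 — weakening required)
affine ✗ (repeated use of f ×2)
relevant ✗ (unused: p, h, g, r, q1 — weakening required)
unrestricted ✓ (simply typable at Int; W, C, E all held)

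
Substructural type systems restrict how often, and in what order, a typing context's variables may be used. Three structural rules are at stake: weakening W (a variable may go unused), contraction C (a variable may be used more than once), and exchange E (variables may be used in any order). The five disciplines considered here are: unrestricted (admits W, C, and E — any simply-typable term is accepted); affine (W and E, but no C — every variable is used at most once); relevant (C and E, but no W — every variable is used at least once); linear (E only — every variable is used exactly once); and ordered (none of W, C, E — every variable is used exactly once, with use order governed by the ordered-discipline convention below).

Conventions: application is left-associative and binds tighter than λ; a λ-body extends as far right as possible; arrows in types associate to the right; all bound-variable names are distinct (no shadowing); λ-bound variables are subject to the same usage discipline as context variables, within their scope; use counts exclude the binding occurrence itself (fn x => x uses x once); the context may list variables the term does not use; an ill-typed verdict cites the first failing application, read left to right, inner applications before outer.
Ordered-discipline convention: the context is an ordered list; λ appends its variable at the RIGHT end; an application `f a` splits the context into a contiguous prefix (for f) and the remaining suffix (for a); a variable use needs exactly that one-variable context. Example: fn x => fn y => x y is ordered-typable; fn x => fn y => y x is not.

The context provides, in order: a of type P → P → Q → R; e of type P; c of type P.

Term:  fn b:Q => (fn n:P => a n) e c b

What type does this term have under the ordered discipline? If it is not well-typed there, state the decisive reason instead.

term : Q → R
variable uses: a=1, e=1, c=1, b (λ-bound)=1, n (λ-bound)=1
use order (left to right): a, n, e, c, b
typing: well-typed at Q → R
per-discipline verdicts: ordered ✓, linear ✓, affine ✓, relevant ✓, unrestricted ✓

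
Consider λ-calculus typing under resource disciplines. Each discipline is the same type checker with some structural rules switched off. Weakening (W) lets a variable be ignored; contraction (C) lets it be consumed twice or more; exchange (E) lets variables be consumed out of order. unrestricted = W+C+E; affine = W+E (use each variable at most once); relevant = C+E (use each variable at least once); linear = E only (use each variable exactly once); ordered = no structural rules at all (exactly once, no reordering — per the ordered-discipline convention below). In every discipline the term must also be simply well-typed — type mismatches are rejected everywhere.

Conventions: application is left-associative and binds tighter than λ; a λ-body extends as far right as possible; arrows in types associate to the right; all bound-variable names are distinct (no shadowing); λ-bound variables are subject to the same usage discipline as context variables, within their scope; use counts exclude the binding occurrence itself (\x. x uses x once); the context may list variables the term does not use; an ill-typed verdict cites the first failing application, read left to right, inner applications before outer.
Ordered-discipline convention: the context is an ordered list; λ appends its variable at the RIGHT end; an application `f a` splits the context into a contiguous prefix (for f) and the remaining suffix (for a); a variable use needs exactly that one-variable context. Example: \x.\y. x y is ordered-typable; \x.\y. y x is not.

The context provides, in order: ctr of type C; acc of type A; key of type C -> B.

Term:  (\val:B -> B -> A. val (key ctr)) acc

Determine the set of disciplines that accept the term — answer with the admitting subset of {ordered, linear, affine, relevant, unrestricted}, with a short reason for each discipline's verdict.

admitted by: none
variable uses: ctr: 1×, acc: 1×, key: 1×, val [bound]: 1×
left-to-right use order: val, key, ctr, acc
typing: ill-typed: an argument A mismatches the expected B -> B -> A
ordered ✗ (fails simple typing)
linear ✗ (a type mismatch blocks all five)
affine ✗ (the type mismatch rejects it)
relevant ✗ (not simply typable)
unrestricted ✗ (fails simple typing)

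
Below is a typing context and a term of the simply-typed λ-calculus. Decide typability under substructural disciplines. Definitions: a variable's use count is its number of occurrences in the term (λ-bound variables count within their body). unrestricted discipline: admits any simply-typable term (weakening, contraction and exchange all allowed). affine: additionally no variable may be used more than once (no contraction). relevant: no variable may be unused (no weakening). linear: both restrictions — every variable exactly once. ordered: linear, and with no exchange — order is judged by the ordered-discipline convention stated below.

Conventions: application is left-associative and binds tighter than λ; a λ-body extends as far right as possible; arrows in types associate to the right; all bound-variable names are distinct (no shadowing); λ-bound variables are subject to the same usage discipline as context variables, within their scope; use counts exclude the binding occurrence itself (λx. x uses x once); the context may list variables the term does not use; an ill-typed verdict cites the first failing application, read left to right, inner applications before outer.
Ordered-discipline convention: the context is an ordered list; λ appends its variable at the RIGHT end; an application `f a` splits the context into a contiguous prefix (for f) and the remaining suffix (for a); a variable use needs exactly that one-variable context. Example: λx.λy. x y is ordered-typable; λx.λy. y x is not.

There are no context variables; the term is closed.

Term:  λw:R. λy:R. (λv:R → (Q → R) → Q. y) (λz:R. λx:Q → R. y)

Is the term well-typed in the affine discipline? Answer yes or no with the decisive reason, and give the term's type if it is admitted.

no — a type mismatch blocks all five
variable uses: w (bound): 0×, y (bound): 2×, v (bound): 0×, z (bound): 0×, x (bound): 0×
left-to-right use order: y, y
typing: ill-typed: a function awaiting R → (Q → R) → Q gets R → (Q → R) → R
across the five disciplines: ordered ✗ | linear ✗ | affine ✗ | relevant ✗ | unrestricted ✗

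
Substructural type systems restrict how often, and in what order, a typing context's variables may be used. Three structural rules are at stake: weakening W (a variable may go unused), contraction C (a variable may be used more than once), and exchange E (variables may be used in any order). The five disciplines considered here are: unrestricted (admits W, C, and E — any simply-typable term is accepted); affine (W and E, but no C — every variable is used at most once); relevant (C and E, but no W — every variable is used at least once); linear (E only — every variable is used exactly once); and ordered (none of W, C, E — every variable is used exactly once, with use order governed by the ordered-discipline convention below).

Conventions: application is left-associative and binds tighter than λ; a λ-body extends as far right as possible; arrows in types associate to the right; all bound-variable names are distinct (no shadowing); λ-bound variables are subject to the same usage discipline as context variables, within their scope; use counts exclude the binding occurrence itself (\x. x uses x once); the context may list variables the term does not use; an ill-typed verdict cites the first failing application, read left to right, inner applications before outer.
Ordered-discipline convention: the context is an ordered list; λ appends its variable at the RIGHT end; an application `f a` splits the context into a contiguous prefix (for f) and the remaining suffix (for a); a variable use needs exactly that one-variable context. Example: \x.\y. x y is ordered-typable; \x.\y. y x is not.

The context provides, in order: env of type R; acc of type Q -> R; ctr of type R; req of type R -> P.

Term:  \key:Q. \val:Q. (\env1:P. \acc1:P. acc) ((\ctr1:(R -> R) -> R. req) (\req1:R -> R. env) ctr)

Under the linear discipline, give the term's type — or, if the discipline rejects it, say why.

not well-typed under linear — unused: key, val, env1, acc1, ctr1, req1 — weakening required
use counts: env=1, acc=1, ctr=1, req=1, key [bound]=0, val [bound]=0, env1 [bound]=0, acc1 [bound]=0, ctr1 [bound]=0, req1 [bound]=0
use order (left to right): acc, req, env, ctr
typing: well-typed — term : Q -> Q -> P -> Q -> R
summary: ordered ✗; linear ✗; affine ✓; relevant ✗; unrestricted ✓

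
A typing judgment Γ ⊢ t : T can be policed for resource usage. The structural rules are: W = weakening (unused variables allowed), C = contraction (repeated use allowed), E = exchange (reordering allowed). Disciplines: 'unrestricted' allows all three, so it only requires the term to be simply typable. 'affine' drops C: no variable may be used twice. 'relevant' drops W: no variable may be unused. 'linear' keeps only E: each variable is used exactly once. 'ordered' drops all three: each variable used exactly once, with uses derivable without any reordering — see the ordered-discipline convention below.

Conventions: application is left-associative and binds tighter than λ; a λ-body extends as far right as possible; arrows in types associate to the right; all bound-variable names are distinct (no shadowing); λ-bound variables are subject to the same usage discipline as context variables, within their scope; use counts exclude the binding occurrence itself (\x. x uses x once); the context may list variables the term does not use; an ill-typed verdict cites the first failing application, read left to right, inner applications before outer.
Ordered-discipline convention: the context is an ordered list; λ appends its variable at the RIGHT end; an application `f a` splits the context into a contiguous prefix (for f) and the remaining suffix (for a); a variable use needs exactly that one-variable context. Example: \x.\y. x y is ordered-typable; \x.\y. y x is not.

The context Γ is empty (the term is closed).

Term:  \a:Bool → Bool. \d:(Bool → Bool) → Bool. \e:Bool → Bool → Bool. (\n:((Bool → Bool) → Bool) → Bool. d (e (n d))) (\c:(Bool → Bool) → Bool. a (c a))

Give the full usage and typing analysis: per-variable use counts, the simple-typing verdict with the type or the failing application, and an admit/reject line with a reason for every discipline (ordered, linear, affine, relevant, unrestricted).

usage: a (bound): 2×, d (bound): 2×, e (bound): 1×, n (bound): 1×, c (bound): 1×
left-to-right use order: d, e, n, d, a, c, a
typing: well-typed — term : (Bool → Bool) → ((Bool → Bool) → Bool) → (Bool → Bool → Bool) → Bool
ordered ✗ (repeated use of a ×2, d ×2)
linear ✗ (repeated use of a ×2, d ×2)
affine ✗ (repeated use of a ×2, d ×2)
relevant ✓ (none of a, d, e, n, c goes unused)
unrestricted ✓ (type-checks ((Bool → Bool) → ((Bool → Bool) → Bool) → (Bool → Bool → Bool) → Bool) and nothing is barred)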